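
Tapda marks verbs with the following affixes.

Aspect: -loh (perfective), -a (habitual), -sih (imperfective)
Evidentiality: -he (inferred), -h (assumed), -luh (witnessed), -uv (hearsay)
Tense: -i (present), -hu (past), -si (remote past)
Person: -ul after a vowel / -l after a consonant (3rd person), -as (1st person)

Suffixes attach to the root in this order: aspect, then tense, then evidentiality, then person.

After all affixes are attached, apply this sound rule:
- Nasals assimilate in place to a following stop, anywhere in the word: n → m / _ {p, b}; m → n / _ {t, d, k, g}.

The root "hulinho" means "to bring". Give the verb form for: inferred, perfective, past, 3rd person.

Attach aspect perfective -loh → hulinholoh.
Attach tense past -hu → hulinholohhu.
Attach evidentiality inferred -he → hulinholohhuhe.
Attach person 3rd person -ul (after vowel 'e') → hulinholohhuheul.
Nasal assimilation: no change.

hulinholohhuheul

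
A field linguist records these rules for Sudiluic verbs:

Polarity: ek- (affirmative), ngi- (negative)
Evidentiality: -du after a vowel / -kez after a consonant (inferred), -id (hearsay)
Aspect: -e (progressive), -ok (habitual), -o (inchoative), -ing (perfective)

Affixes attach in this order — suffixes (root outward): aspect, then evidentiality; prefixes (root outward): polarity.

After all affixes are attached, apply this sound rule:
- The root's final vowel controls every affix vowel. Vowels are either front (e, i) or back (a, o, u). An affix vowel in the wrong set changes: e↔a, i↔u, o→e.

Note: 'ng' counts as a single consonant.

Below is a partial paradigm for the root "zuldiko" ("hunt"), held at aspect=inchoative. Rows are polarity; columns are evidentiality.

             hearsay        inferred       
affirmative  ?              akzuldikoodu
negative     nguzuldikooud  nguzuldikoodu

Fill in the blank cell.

Attach aspect inchoative -o → zuldikoo.
Attach evidentiality hearsay -id → zuldikooid.
Attach polarity affirmative ek- → ekzuldikooid.
Apply vowel harmony: ekzuldikooid → akzuldikooud.

akzuldikooud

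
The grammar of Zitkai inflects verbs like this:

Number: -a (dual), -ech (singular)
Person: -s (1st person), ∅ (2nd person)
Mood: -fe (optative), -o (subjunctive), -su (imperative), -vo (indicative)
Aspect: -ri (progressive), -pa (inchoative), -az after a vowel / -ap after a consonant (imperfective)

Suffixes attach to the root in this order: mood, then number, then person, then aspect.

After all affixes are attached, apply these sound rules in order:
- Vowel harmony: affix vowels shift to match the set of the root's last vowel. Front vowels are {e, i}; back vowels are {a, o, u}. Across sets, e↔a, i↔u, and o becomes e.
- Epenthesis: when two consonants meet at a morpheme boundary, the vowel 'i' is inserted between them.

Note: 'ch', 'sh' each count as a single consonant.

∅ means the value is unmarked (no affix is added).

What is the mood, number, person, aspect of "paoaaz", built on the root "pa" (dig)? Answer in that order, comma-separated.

subjunctive, dual, 2nd person, imperfective

Segment: pa-o-a-az.
mood: -o → subjunctive.
number: -a → dual.
person: ∅ → 2nd person.
aspect: -az/ap → imperfective.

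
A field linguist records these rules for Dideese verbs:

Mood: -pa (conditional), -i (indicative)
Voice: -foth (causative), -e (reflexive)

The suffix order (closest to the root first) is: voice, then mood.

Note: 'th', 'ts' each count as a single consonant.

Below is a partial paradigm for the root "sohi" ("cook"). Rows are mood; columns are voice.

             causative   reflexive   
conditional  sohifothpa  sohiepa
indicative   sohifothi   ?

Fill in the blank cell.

Attach voice reflexive -e → sohie.
Attach mood indicative -i → sohiei.

sohiei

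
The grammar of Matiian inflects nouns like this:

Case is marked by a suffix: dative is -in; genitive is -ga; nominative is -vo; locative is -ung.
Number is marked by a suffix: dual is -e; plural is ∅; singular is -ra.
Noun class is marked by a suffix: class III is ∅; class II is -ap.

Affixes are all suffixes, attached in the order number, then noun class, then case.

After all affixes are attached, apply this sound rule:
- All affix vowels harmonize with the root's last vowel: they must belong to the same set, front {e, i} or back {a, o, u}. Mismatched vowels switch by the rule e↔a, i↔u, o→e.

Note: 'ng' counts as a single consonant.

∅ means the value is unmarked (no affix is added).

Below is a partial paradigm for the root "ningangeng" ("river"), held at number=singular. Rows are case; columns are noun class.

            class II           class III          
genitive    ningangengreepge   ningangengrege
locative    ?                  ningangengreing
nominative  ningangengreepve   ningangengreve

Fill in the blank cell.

Attach number singular -ra → ningangengra.
Attach noun class class II -ap → ningangengraap.
Attach case locative -ung → ningangengraapung.
Apply vowel harmony: ningangengraapung → ningangengreeping.

ningangengreeping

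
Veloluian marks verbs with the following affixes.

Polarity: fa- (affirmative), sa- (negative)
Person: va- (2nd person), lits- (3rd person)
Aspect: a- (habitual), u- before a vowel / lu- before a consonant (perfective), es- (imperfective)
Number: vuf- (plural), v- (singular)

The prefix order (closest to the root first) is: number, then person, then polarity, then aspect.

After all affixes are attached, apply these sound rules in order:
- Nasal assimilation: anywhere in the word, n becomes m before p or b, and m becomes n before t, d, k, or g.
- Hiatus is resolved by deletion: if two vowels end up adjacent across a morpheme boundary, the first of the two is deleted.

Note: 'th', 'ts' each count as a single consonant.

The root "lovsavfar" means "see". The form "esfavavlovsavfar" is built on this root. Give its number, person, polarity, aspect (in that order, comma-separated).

singular, 2nd person, affirmative, imperfective

Segment: es-fa-va-v-lovsavfar.
number: v- → singular.
person: va- → 2nd person.
polarity: fa- → affirmative.
aspect: es- → imperfective.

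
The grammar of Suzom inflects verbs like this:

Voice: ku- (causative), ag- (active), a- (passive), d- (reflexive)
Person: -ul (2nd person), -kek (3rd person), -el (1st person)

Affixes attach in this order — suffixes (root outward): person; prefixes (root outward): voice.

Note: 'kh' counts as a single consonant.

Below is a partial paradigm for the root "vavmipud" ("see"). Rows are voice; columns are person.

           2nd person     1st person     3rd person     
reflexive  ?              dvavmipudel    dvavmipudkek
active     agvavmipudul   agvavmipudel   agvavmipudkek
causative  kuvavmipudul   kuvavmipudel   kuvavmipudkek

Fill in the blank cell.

Attach voice reflexive d- → dvavmipud.
Attach person 2nd person -ul → dvavmipudul.

dvavmipudul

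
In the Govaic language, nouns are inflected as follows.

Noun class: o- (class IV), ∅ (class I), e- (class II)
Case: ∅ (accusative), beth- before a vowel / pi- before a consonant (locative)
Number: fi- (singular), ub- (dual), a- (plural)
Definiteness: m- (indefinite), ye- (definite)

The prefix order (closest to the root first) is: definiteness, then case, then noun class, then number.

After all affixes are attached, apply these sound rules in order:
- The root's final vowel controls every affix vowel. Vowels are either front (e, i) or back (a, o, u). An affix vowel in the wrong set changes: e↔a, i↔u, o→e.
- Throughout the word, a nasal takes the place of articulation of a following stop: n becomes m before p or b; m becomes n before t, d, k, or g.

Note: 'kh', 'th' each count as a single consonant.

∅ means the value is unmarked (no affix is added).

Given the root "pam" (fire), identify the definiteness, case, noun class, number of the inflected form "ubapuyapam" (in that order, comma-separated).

definite, locative, class II, dual

Segment: ub-e-pi-ye-pam.
definiteness: ye- → definite.
case: beth/pi- → locative.
noun class: e- → class II.
number: ub- → dual.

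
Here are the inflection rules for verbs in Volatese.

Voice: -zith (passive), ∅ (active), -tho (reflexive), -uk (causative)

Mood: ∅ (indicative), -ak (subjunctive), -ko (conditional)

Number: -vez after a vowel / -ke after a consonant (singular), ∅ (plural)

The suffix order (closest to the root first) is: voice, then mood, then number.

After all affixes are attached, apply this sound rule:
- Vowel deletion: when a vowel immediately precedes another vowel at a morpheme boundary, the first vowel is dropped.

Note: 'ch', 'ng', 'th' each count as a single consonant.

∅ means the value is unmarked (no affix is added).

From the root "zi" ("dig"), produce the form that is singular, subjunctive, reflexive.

Attach voice reflexive -tho → zitho.
Attach mood subjunctive -ak → zithoak.
Attach number singular -ke (after consonant 'k') → zithoakke.
Apply vowel deletion: zithoakke → zithakke.

zithakke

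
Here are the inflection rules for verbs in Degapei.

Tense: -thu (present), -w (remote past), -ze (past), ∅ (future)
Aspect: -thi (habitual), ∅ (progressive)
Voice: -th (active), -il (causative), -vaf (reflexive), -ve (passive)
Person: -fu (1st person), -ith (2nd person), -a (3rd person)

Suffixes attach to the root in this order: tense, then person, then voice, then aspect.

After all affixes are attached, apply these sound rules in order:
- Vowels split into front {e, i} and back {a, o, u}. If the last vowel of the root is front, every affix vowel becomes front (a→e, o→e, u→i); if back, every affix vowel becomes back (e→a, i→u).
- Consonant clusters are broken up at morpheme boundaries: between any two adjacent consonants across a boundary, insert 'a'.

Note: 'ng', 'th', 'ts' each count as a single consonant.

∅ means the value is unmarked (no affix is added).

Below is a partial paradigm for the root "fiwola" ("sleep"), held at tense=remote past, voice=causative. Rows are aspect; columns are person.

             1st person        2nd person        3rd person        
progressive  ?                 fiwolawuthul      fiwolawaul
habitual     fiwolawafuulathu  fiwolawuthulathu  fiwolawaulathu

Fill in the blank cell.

Attach tense remote past -w → fiwolaw.
Attach person 1st person -fu → fiwolawfu.
Attach voice causative -il → fiwolawfuil.
aspect = progressive: zero marking, form stays fiwolawfuil.
Apply vowel harmony: fiwolawfuil → fiwolawfuul.
Apply epenthesis: fiwolawfuul → fiwolawafuul.

fiwolawafuul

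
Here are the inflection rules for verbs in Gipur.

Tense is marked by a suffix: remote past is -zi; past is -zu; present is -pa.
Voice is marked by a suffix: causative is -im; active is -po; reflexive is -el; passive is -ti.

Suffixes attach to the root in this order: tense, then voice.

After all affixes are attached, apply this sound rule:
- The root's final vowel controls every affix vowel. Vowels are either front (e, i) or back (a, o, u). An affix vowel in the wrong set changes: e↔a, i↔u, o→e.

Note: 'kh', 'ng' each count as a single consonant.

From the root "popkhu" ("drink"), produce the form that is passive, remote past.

Attach tense remote past -zi → popkhuzi.
Attach voice passive -ti → popkhuziti.
Apply vowel harmony: popkhuziti → popkhuzutu.

popkhuzutu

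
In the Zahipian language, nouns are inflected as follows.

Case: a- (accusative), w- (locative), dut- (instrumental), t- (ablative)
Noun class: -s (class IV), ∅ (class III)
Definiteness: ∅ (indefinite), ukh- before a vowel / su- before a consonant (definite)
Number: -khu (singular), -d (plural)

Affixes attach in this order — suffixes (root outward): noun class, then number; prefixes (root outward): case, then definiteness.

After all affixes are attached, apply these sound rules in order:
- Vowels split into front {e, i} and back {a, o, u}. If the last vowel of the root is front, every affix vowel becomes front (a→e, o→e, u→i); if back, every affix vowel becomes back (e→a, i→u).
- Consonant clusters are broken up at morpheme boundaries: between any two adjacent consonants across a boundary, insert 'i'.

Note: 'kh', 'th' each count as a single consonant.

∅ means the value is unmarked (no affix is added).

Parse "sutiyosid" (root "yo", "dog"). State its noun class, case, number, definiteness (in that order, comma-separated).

class IV, ablative, plural, definite

Segment: su-t-yo-s-d.
noun class: -s → class IV.
case: t- → ablative.
number: -d → plural.
definiteness: ukh/su- → definite.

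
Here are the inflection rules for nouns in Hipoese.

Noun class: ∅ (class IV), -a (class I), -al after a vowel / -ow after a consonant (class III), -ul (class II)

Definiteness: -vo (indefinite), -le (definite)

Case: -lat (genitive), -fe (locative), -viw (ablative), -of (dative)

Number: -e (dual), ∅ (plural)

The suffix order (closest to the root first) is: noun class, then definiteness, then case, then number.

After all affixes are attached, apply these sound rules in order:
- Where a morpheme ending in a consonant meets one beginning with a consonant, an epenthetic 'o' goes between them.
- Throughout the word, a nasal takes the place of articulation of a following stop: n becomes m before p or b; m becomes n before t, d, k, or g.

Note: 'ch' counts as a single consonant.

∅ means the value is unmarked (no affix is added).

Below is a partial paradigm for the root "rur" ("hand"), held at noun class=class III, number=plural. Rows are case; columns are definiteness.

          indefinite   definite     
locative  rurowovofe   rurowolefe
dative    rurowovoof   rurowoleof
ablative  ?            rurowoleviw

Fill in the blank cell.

rurowovoviw

Attach noun class class III -ow (after consonant 'r') → rurow.
Attach definiteness indefinite -vo → rurowvo.
Attach case ablative -viw → rurowvoviw.
number = plural: zero marking, form stays rurowvoviw.
Apply epenthesis: rurowvoviw → rurowovoviw.
Nasal assimilation: no change.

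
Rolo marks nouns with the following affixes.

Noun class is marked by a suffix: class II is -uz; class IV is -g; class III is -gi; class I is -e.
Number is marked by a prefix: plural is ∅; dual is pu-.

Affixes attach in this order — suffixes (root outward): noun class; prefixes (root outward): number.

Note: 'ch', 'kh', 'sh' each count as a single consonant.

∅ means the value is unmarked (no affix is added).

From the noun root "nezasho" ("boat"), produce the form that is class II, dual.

Attach number dual pu- → punezasho.
Attach noun class class II -uz → punezashouz.

punezashouz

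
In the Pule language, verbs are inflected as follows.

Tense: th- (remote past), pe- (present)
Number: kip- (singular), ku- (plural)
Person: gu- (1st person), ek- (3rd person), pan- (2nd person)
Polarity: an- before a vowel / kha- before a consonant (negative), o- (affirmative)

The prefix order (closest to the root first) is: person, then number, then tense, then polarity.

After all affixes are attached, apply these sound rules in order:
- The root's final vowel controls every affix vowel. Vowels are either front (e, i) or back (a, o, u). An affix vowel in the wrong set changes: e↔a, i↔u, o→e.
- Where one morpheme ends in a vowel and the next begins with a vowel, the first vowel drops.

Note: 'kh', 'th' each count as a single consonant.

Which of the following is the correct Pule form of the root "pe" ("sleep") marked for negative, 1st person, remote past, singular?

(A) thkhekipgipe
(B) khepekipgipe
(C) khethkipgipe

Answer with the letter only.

Attach person 1st person gu- → gupe.
Attach number singular kip- → kipgupe.
Attach tense remote past th- → thkipgupe.
Attach polarity negative kha- (before consonant 'th') → khathkipgupe.
Apply vowel harmony: khathkipgupe → khethkipgipe.
Vowel deletion: no change.
So the correct form is khethkipgipe, option (C).
(B) khepekipgipe is wrong: it uses present instead of remote past for tense.
(A) thkhekipgipe is wrong: it has the affixes in the wrong order.

C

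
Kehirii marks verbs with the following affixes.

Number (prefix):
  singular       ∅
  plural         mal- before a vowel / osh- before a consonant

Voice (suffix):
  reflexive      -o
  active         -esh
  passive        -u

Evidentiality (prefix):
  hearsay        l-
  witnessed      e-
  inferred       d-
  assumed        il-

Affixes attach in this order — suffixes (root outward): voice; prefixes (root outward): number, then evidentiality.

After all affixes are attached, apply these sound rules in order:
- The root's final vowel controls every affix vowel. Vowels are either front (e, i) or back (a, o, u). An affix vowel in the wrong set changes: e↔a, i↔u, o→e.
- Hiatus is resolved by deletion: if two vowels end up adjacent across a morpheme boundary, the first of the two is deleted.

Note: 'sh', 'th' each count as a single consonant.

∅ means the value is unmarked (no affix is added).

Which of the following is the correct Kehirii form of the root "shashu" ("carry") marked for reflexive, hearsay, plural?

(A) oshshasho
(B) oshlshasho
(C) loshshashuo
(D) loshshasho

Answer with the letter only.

D

Attach number plural osh- (before consonant 'sh') → oshshashu.
Attach evidentiality hearsay l- → loshshashu.
Attach voice reflexive -o → loshshashuo.
Vowel harmony: no change.
Apply vowel deletion: loshshashuo → loshshasho.
So the correct form is loshshasho, option (D).
(A) oshshasho is wrong: it uses witnessed instead of hearsay for evidentiality.
(C) loshshashuo is wrong: it fails to apply the sound rule(s).
(B) oshlshasho is wrong: it has the affixes in the wrong order.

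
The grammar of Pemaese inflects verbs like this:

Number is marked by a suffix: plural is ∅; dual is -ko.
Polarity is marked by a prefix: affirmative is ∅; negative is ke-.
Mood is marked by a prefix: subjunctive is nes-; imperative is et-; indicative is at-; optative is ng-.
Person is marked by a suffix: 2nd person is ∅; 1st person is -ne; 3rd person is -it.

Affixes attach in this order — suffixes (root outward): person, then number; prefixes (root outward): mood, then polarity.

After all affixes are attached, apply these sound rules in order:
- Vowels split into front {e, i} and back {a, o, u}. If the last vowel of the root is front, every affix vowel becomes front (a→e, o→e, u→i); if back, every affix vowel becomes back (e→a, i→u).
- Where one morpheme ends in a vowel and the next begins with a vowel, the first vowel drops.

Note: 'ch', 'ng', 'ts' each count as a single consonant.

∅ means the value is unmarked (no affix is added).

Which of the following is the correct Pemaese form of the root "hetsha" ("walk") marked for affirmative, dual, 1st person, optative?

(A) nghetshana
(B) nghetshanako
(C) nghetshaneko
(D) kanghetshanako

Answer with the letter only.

B

Attach person 1st person -ne → hetshane.
Attach mood optative ng- → nghetshane.
polarity = affirmative: zero marking, form stays nghetshane.
Attach number dual -ko → nghetshaneko.
Apply vowel harmony: nghetshaneko → nghetshanako.
Vowel deletion: no change.
So the correct form is nghetshanako, option (B).
(A) nghetshana is wrong: it uses plural instead of dual for number.
(C) nghetshaneko is wrong: it fails to apply the sound rule(s).
(D) kanghetshanako is wrong: it uses negative instead of affirmative for polarity.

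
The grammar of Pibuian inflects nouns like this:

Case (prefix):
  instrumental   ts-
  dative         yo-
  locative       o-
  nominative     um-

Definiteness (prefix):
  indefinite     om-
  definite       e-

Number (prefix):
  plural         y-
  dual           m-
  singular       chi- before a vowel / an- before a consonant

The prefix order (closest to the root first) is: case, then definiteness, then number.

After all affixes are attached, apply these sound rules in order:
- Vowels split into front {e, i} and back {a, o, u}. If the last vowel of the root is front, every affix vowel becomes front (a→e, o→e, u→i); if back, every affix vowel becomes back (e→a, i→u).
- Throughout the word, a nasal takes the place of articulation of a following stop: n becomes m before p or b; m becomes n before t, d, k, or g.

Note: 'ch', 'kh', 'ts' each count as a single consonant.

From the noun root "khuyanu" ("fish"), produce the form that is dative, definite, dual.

Attach case dative yo- → yokhuyanu.
Attach definiteness definite e- → eyokhuyanu.
Attach number dual m- → meyokhuyanu.
Apply vowel harmony: meyokhuyanu → mayokhuyanu.
Nasal assimilation: no change.

mayokhuyanu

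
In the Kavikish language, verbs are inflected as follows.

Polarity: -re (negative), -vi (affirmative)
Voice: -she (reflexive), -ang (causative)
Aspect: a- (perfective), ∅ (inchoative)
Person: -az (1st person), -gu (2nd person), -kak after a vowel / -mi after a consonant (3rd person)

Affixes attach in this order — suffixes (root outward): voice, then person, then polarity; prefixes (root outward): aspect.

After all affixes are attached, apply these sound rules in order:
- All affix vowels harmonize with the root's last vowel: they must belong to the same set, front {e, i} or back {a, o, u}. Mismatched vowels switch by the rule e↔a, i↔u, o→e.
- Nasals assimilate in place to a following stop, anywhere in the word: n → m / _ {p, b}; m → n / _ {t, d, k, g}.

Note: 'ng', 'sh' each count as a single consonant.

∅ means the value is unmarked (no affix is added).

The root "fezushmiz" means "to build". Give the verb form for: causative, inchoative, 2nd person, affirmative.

fezushmizenggivi

aspect = inchoative: zero marking, form stays fezushmiz.
Attach voice causative -ang → fezushmizang.
Attach person 2nd person -gu → fezushmizanggu.
Attach polarity affirmative -vi → fezushmizangguvi.
Apply vowel harmony: fezushmizangguvi → fezushmizenggivi.
Nasal assimilation: no change.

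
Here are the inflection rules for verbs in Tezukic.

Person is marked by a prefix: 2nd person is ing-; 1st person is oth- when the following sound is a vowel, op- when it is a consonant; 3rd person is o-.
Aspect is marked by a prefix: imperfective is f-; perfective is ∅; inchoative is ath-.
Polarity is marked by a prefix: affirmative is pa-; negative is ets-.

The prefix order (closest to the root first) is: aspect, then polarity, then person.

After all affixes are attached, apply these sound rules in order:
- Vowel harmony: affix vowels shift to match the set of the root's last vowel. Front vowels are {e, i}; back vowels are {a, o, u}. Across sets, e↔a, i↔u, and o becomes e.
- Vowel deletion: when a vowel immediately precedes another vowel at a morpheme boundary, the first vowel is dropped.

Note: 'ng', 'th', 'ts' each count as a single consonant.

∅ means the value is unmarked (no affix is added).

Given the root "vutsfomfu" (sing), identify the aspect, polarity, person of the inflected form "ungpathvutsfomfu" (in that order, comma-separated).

Segment: ing-pa-ath-vutsfomfu.
aspect: ath- → inchoative.
polarity: pa- → affirmative.
person: ing- → 2nd person.

inchoative, affirmative, 2nd person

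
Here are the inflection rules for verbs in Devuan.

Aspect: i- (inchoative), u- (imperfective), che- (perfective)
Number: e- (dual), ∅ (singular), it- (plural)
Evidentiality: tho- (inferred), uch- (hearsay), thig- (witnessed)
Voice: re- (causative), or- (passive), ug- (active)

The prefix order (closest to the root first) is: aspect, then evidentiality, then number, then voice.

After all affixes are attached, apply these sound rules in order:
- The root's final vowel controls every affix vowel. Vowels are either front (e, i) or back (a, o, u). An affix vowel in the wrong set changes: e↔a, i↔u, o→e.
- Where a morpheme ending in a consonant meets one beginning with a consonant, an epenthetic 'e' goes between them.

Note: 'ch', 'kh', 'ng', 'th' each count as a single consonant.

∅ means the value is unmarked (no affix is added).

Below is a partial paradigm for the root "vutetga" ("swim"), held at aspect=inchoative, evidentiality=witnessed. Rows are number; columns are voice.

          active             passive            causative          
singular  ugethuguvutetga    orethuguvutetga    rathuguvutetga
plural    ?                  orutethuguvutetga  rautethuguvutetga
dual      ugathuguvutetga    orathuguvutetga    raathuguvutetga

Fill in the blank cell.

Attach aspect inchoative i- → ivutetga.
Attach evidentiality witnessed thig- → thigivutetga.
Attach number plural it- → itthigivutetga.
Attach voice active ug- → ugitthigivutetga.
Apply vowel harmony: ugitthigivutetga → ugutthuguvutetga.
Apply epenthesis: ugutthuguvutetga → ugutethuguvutetga.

ugutethuguvutetga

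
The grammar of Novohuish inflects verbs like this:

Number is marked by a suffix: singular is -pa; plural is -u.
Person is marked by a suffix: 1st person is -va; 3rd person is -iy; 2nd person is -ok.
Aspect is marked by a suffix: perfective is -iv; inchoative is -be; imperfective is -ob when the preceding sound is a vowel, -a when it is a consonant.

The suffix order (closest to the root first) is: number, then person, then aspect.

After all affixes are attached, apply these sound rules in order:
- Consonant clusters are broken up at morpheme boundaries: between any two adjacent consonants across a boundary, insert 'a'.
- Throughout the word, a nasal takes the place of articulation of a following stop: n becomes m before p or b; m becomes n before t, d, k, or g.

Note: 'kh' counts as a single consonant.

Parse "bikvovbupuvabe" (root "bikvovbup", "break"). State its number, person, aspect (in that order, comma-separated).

Segment: bikvovbup-u-va-be.
number: -u → plural.
person: -va → 1st person.
aspect: -be → inchoative.

plural, 1st person, inchoative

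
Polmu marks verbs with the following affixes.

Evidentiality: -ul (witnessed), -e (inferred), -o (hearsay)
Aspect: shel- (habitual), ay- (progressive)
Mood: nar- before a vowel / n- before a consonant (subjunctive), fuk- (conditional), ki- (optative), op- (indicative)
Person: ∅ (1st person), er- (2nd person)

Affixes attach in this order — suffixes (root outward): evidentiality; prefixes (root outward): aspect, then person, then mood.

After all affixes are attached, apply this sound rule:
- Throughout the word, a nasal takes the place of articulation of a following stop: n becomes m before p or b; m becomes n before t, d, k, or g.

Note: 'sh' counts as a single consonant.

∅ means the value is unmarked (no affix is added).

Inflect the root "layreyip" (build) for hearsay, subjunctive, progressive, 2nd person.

nareraylayreyipo

Attach aspect progressive ay- → aylayreyip.
Attach evidentiality hearsay -o → aylayreyipo.
Attach person 2nd person er- → eraylayreyipo.
Attach mood subjunctive nar- (before vowel 'e') → nareraylayreyipo.
Nasal assimilation: no change.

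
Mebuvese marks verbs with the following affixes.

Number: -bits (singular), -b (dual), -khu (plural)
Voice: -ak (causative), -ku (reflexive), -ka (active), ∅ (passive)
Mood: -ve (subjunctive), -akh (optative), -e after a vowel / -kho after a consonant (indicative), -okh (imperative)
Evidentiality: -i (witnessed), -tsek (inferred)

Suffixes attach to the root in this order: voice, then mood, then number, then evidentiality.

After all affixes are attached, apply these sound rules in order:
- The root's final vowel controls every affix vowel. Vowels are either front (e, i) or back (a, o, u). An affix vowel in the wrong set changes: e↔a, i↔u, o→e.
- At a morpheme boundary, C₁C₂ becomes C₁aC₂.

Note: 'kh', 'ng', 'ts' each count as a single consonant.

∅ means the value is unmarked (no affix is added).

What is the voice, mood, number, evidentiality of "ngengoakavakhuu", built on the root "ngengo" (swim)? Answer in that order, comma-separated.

Segment: ngengo-ak-ve-khu-i.
voice: -ak → causative.
mood: -ve → subjunctive.
number: -khu → plural.
evidentiality: -i → witnessed.

causative, subjunctive, plural, witnessed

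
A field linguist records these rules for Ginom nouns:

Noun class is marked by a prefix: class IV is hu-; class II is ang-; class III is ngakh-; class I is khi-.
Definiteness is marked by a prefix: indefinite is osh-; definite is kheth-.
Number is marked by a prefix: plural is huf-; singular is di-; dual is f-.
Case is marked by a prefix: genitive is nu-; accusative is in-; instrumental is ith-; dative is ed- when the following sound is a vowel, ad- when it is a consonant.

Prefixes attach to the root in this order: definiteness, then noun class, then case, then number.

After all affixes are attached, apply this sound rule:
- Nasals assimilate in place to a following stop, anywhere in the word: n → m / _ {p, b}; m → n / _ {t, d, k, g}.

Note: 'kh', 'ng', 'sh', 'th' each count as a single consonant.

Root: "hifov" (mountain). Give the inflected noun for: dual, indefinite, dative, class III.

Attach definiteness indefinite osh- → oshhifov.
Attach noun class class III ngakh- → ngakhoshhifov.
Attach case dative ad- (before consonant 'ng') → adngakhoshhifov.
Attach number dual f- → fadngakhoshhifov.
Nasal assimilation: no change.

fadngakhoshhifov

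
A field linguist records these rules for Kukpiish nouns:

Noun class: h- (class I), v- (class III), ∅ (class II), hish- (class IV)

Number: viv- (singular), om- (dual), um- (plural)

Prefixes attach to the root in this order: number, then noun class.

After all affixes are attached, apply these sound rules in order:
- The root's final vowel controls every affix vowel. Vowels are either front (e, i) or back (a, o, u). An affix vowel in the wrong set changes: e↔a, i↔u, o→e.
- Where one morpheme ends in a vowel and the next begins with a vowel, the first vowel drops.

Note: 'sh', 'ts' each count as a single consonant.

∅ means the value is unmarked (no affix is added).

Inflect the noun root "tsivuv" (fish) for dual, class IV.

hushomtsivuv

Attach number dual om- → omtsivuv.
Attach noun class class IV hish- → hishomtsivuv.
Apply vowel harmony: hishomtsivuv → hushomtsivuv.
Vowel deletion: no change.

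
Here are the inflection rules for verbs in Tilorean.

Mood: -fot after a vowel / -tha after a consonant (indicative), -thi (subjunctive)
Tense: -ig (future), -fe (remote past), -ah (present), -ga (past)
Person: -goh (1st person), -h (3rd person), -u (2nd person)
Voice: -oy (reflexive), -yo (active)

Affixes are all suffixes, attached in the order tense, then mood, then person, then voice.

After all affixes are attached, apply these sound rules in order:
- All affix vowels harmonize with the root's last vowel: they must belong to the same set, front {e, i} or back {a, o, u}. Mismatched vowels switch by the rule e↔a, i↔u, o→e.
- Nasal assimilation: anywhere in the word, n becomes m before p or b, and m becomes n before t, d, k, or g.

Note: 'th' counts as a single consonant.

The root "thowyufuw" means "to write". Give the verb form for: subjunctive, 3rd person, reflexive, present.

Attach tense present -ah → thowyufuwah.
Attach mood subjunctive -thi → thowyufuwahthi.
Attach person 3rd person -h → thowyufuwahthih.
Attach voice reflexive -oy → thowyufuwahthihoy.
Apply vowel harmony: thowyufuwahthihoy → thowyufuwahthuhoy.
Nasal assimilation: no change.

thowyufuwahthuhoy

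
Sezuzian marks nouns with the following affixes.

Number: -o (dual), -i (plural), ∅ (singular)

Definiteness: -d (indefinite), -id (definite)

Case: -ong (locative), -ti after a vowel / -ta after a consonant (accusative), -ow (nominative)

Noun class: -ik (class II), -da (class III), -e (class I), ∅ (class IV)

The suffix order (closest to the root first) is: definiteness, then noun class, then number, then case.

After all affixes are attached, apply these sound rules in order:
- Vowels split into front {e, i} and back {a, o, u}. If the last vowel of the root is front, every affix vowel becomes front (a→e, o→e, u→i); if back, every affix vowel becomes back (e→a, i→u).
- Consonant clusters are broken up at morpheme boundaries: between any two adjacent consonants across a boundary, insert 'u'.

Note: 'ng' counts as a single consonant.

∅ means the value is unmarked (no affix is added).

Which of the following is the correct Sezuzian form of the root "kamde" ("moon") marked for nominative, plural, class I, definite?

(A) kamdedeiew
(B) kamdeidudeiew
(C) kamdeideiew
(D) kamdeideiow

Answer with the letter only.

Attach definiteness definite -id → kamdeid.
Attach noun class class I -e → kamdeide.
Attach number plural -i → kamdeidei.
Attach case nominative -ow → kamdeideiow.
Apply vowel harmony: kamdeideiow → kamdeideiew.
Epenthesis: no change.
So the correct form is kamdeideiew, option (C).
(D) kamdeideiow is wrong: it fails to apply the sound rule(s).
(A) kamdedeiew is wrong: it uses indefinite instead of definite for definiteness.
(B) kamdeidudeiew is wrong: it uses class III instead of class I for noun class.

C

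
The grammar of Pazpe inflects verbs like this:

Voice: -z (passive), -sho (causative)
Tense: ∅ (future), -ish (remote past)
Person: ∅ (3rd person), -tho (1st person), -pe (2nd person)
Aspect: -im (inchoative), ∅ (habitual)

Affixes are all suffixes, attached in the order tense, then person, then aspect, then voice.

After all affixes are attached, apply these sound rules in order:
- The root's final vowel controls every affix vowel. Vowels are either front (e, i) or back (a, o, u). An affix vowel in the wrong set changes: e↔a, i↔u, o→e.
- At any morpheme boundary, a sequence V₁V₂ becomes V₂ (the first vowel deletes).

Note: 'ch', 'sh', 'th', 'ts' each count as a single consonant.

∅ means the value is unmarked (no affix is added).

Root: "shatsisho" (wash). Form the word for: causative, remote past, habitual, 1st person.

shatsishushthosho

Attach tense remote past -ish → shatsishoish.
Attach person 1st person -tho → shatsishoishtho.
aspect = habitual: zero marking, form stays shatsishoishtho.
Attach voice causative -sho → shatsishoishthosho.
Apply vowel harmony: shatsishoishthosho → shatsishoushthosho.
Apply vowel deletion: shatsishoushthosho → shatsishushthosho.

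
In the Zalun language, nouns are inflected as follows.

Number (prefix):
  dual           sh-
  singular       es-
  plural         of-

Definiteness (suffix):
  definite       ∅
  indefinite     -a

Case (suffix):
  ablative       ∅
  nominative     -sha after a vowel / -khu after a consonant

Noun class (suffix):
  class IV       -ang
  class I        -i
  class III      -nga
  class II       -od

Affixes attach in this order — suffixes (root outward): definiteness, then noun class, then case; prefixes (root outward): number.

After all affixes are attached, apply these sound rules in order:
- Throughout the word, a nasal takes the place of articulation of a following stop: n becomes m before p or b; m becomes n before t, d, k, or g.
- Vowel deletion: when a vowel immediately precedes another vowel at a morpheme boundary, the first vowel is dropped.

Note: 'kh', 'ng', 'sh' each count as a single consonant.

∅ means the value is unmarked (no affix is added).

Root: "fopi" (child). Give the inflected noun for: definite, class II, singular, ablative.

esfopod

Attach number singular es- → esfopi.
definiteness = definite: zero marking, form stays esfopi.
Attach noun class class II -od → esfopiod.
case = ablative: zero marking, form stays esfopiod.
Nasal assimilation: no change.
Apply vowel deletion: esfopiod → esfopod.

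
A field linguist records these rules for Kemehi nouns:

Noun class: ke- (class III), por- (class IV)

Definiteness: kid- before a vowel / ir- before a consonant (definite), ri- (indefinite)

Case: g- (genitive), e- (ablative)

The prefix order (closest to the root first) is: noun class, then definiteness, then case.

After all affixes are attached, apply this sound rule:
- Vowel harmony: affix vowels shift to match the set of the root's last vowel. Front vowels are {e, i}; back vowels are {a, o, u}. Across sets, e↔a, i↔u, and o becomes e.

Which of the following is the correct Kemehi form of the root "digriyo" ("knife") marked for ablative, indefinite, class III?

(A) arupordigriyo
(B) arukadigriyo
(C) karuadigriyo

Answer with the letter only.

Attach noun class class III ke- → kedigriyo.
Attach definiteness indefinite ri- → rikedigriyo.
Attach case ablative e- → erikedigriyo.
Apply vowel harmony: erikedigriyo → arukadigriyo.
So the correct form is arukadigriyo, option (B).
(A) arupordigriyo is wrong: it uses class IV instead of class III for noun class.
(C) karuadigriyo is wrong: it has the affixes in the wrong order.

B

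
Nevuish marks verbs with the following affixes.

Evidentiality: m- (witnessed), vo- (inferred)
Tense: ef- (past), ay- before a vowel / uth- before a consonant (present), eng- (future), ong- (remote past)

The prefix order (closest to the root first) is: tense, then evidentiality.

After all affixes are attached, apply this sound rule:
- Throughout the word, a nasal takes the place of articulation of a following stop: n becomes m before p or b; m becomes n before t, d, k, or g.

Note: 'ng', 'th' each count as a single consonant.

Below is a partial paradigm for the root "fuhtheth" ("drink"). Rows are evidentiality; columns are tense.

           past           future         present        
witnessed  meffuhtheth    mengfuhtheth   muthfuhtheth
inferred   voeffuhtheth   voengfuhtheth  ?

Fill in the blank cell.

Attach tense present uth- (before consonant 'f') → uthfuhtheth.
Attach evidentiality inferred vo- → vouthfuhtheth.
Nasal assimilation: no change.

vouthfuhtheth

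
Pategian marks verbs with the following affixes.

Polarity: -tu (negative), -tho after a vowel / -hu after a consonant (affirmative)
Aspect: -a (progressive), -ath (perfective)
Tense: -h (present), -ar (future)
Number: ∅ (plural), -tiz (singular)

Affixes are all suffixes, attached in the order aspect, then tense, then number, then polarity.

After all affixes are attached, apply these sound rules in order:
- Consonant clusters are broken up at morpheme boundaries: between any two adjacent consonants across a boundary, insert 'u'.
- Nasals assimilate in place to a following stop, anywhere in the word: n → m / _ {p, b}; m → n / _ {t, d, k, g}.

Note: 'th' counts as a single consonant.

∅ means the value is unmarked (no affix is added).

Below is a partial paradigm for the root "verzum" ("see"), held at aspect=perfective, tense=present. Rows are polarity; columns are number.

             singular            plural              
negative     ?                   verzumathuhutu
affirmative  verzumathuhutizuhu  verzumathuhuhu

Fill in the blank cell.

Attach aspect perfective -ath → verzumath.
Attach tense present -h → verzumathh.
Attach number singular -tiz → verzumathhtiz.
Attach polarity negative -tu → verzumathhtiztu.
Apply epenthesis: verzumathhtiztu → verzumathuhutizutu.
Nasal assimilation: no change.

verzumathuhutizutu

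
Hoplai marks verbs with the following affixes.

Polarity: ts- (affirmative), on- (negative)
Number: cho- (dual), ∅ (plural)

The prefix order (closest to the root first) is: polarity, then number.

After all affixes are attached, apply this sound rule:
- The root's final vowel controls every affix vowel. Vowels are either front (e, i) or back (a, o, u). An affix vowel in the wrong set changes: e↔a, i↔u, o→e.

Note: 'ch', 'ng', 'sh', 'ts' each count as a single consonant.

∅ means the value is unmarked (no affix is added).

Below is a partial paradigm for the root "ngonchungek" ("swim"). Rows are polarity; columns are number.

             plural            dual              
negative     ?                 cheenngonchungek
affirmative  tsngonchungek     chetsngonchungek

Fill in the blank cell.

enngonchungek

Attach polarity negative on- → onngonchungek.
number = plural: zero marking, form stays onngonchungek.
Apply vowel harmony: onngonchungek → enngonchungek.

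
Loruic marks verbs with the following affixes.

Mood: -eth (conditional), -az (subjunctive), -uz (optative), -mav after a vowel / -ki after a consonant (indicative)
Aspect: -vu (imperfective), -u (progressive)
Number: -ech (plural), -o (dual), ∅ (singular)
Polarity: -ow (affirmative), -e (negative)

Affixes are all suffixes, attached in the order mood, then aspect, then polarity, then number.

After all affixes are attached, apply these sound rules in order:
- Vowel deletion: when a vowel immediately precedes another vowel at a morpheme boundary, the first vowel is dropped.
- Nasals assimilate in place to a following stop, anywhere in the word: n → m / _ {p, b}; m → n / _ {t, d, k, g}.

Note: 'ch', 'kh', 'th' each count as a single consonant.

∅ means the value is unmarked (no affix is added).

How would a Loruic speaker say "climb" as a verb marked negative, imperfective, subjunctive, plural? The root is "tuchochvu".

Attach mood subjunctive -az → tuchochvuaz.
Attach aspect imperfective -vu → tuchochvuazvu.
Attach polarity negative -e → tuchochvuazvue.
Attach number plural -ech → tuchochvuazvueech.
Apply vowel deletion: tuchochvuazvueech → tuchochvazvech.
Nasal assimilation: no change.

tuchochvazvech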